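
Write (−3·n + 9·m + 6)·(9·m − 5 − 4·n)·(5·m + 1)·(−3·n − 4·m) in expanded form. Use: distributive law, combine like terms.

705·m²·n² + 45·m³·n + 276·m·n² + 54·m²·n + 27·n² + 459·m·n − 180·m·n³ − 36·n³ − 1620·m⁴ − 504·m³ + 564·m² + 90·n + 120·m

(−3·n + 9·m + 6)·(9·m − 5 − 4·n)·(5·m + 1)·(−3·n − 4·m)
= (−27·m·n + 15·n + 12·n² + 81·m² − 45·m − 36·m·n + 54·m − 30 − 24·n)·(5·m + 1)·(−3·n − 4·m)    [distributive law]
= (−63·m·n − 9·n + 12·n² + 81·m² + 9·m − 30)·(5·m + 1)·(−3·n − 4·m)    [combine like terms]
= (−315·m²·n − 63·m·n − 45·m·n − 9·n + 60·m·n² + 12·n² + 405·m³ + 81·m² + 45·m² + 9·m − 150·m − 30)·(−3·n − 4·m)    [distributive law]
= (−315·m²·n − 108·m·n − 9·n + 60·m·n² + 12·n² + 405·m³ + 126·m² − 141·m − 30)·(−3·n − 4·m)    [combine like terms]
= 945·m²·n² + 1260·m³·n + 324·m·n² + 432·m²·n + 27·n² + 36·m·n − 180·m·n³ − 240·m²·n² − 36·n³ − 48·m·n² − 1215·m³·n − 1620·m⁴ − 378·m²·n − 504·m³ + 423·m·n + 564·m² + 90·n + 120·m    [distributive law]
= 705·m²·n² + 45·m³·n + 276·m·n² + 54·m²·n + 27·n² + 459·m·n − 180·m·n³ − 36·n³ − 1620·m⁴ − 504·m³ + 564·m² + 90·n + 120·m    [combine like terms]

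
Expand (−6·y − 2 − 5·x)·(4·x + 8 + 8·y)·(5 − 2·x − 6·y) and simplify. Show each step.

(−6·y − 2 − 5·x)·(4·x + 8 + 8·y)·(5 − 2·x − 6·y)
= (−24·x·y − 48·y − 48·y² − 8·x − 16 − 16·y − 20·x² − 40·x − 40·x·y)·(5 − 2·x − 6·y)    [distributive law]
= (−64·x·y − 64·y − 48·y² − 48·x − 16 − 20·x²)·(5 − 2·x − 6·y)    [combine like terms]
= −320·x·y + 128·x²·y + 384·x·y² − 320·y + 128·x·y + 384·y² − 240·y² + 96·x·y² + 288·y³ − 240·x + 96·x² + 288·x·y − 80 + 32·x + 96·y − 100·x² + 40·x³ + 120·x²·y    [distributive law]
= 96·x·y + 248·x²·y + 480·x·y² − 224·y + 144·y² + 288·y³ − 208·x − 4·x² − 80 + 40·x³    [combine like terms]

96·x·y + 248·x²·y + 480·x·y² − 224·y + 144·y² + 288·y³ − 208·x − 4·x² − 80 + 40·x³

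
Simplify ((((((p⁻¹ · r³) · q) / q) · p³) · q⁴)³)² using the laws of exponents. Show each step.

p¹²q²⁴r¹⁸

((((((p⁻¹ · r³) · q) / q) · p³) · q⁴)³)²
= (((((p⁻¹ · r³) · q) / q) · p³) · q⁴)⁶    [power of a power]
= (((((p⁻¹ · r³) · q) / q) · p³)⁶) · ((q⁴)⁶)    [power of a product]
= (((((p⁻¹ · r³) · q) / q)⁶) · ((p³)⁶)) · ((q⁴)⁶)    [power of a product]
= (((((p⁻¹ · r³) · q)⁶) / (q⁶)) · ((p³)⁶)) · ((q⁴)⁶)    [power of a quotient]
= (((((p⁻¹ · r³)⁶) · (q⁶)) / (q⁶)) · ((p³)⁶)) · ((q⁴)⁶)    [power of a product]
= ((((((p⁻¹)⁶) · ((r³)⁶)) · (q⁶)) / (q⁶)) · ((p³)⁶)) · ((q⁴)⁶)    [power of a product]
= ((((p⁻⁶ · ((r³)⁶)) · (q⁶)) / (q⁶)) · ((p³)⁶)) · ((q⁴)⁶)    [power of a power]
= ((((p⁻⁶ · r¹⁸) · (q⁶)) / (q⁶)) · ((p³)⁶)) · ((q⁴)⁶)    [power of a power]
= ((((p⁻⁶ · r¹⁸) · q⁶) / q⁶) · p¹⁸) · ((q⁴)⁶)    [power of a power]
= ((((p⁻⁶ · r¹⁸) · q⁶) / q⁶) · p¹⁸) · q²⁴    [power of a power]
= p¹²q²⁴r¹⁸    [quotient of powers; product of powers]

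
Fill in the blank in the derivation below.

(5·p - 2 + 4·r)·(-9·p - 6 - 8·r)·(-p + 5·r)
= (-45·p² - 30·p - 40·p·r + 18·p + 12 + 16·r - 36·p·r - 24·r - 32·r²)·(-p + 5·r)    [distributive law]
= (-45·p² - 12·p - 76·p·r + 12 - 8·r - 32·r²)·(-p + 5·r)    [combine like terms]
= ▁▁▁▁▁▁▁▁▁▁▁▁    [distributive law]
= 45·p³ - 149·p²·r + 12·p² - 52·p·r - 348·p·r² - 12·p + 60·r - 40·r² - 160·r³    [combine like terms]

After distributive law, the bracketed line is:

45·p³ - 225·p²·r + 12·p² - 60·p·r + 76·p²·r - 380·p·r² - 12·p + 60·r + 8·p·r - 40·r² + 32·p·r² - 160·r³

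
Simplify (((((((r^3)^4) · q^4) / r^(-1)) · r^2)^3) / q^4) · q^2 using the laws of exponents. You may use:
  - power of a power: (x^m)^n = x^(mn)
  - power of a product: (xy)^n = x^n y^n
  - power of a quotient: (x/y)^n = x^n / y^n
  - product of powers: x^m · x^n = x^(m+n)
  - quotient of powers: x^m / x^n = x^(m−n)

(((((((r^3)^4) · q^4) / r^(-1)) · r^2)^3) / q^4) · q^2
= (((((((r^3)^4) · q^4) / r^(-1))^3) · ((r^2)^3)) / q^4) · q^2    [power of a product]
= (((((((r^3)^4) · q^4)^3) / ((r^(-1))^3)) · ((r^2)^3)) / q^4) · q^2    [power of a quotient]
= (((((((r^3)^4)^3) · ((q^4)^3)) / ((r^(-1))^3)) · ((r^2)^3)) / q^4) · q^2    [power of a product]
= ((((((r^3)^12) · ((q^4)^3)) / ((r^(-1))^3)) · ((r^2)^3)) / q^4) · q^2    [power of a power]
= ((((r^36 · ((q^4)^3)) / ((r^(-1))^3)) · ((r^2)^3)) / q^4) · q^2    [power of a power]
= ((((r^36 · q^12) / ((r^(-1))^3)) · ((r^2)^3)) / q^4) · q^2    [power of a power]
= ((((r^36 · q^12) / r^(-3)) · ((r^2)^3)) / q^4) · q^2    [power of a power]
= ((((r^36 · q^12) / r^(-3)) · r^6) / q^4) · q^2    [power of a power]
= q^10r^45    [quotient of powers; product of powers]

q^10r^45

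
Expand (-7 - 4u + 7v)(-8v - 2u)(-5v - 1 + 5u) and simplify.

-224v^2 - 56v + 192uv - 14u + 62u^2 - 370uv^2 + 50u^2v + 40u^3 + 280v^3

(-7 - 4u + 7v)(-8v - 2u)(-5v - 1 + 5u)
= (56v + 14u + 32uv + 8u^2 - 56v^2 - 14uv)(-5v - 1 + 5u)    [distributive law]
= (56v + 14u + 18uv + 8u^2 - 56v^2)(-5v - 1 + 5u)    [combine like terms]
= -280v^2 - 56v + 280uv - 70uv - 14u + 70u^2 - 90uv^2 - 18uv + 90u^2v - 40u^2v - 8u^2 + 40u^3 + 280v^3 + 56v^2 - 280uv^2    [distributive law]
= -224v^2 - 56v + 192uv - 14u + 62u^2 - 370uv^2 + 50u^2v + 40u^3 + 280v^3    [combine like terms]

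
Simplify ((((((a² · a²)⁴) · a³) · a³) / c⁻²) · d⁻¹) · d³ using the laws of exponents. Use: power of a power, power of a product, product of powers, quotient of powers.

((((((a² · a²)⁴) · a³) · a³) / c⁻²) · d⁻¹) · d³
= (((((((a²)⁴) · ((a²)⁴)) · a³) · a³) / c⁻²) · d⁻¹) · d³    [power of a product]
= (((((a⁸ · ((a²)⁴)) · a³) · a³) / c⁻²) · d⁻¹) · d³    [power of a power]
= (((((a⁸ · a⁸) · a³) · a³) / c⁻²) · d⁻¹) · d³    [power of a power]
= ((((a¹⁶ · a³) · a³) / c⁻²) · d⁻¹) · d³    [product of powers]
= (((a¹⁹ · a³) / c⁻²) · d⁻¹) · d³    [product of powers]
= ((a²² / c⁻²) · d⁻¹) · d³    [product of powers]
= a²²c²d²    [quotient of powers; product of powers]

a²²c²d²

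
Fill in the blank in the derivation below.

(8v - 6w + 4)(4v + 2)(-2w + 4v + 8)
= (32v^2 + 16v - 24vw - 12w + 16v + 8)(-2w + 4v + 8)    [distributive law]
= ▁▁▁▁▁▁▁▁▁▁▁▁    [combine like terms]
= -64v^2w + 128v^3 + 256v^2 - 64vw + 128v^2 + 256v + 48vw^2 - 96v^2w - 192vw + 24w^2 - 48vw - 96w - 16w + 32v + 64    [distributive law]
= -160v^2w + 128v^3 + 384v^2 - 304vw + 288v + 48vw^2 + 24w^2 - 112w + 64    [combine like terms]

By combine like terms:

(32v^2 + 32v - 24vw - 12w + 8)(-2w + 4v + 8)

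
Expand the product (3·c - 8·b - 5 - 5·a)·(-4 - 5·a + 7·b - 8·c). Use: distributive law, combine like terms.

28·c + 25·a·c + 85·b·c - 24·c^2 - 3·b + 5·a·b - 56·b^2 + 20 + 45·a + 25·a^2

(3·c - 8·b - 5 - 5·a)·(-4 - 5·a + 7·b - 8·c)
= -12·c - 15·a·c + 21·b·c - 24·c^2 + 32·b + 40·a·b - 56·b^2 + 64·b·c + 20 + 25·a - 35·b + 40·c + 20·a + 25·a^2 - 35·a·b + 40·a·c    [distributive law]
= 28·c + 25·a·c + 85·b·c - 24·c^2 - 3·b + 5·a·b - 56·b^2 + 20 + 45·a + 25·a^2    [combine like terms]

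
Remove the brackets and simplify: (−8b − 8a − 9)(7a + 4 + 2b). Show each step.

−72ab − 50b − 16b² − 56a² − 95a − 36

(−8b − 8a − 9)(7a + 4 + 2b)
= −56ab − 32b − 16b² − 56a² − 32a − 16ab − 63a − 36 − 18b    [distributive law]
= −72ab − 50b − 16b² − 56a² − 95a − 36    [combine like terms]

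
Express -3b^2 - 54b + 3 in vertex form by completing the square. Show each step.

-3(b + 9)^2 + 246

-3b^2 - 54b + 3
= -3(b^2 + 18b) + 3    [factor out -3 from the b-terms]
= -3(b^2 + 18b + 81 - 81) + 3    [add and subtract 81 inside the bracket]
= -3(b + 9)^2 + 243 + 3    [perfect-square identity]
= -3(b + 9)^2 + 246    [combine constants]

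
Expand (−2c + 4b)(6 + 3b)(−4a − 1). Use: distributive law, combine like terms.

48ac + 12c + 24abc + 6bc − 96ab − 24b − 48ab^2 − 12b^2

(−2c + 4b)(6 + 3b)(−4a − 1)
= (−12c − 6bc + 24b + 12b^2)(−4a − 1)    [distributive law]
= 48ac + 12c + 24abc + 6bc − 96ab − 24b − 48ab^2 − 12b^2    [distributive law]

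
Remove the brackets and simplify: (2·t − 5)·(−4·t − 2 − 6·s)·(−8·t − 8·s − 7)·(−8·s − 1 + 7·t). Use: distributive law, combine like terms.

(2·t − 5)·(−4·t − 2 − 6·s)·(−8·t − 8·s − 7)·(−8·s − 1 + 7·t)
= (−8·t^2 − 4·t − 12·s·t + 20·t + 10 + 30·s)·(−8·t − 8·s − 7)·(−8·s − 1 + 7·t)    [distributive law]
= (−8·t^2 + 16·t − 12·s·t + 10 + 30·s)·(−8·t − 8·s − 7)·(−8·s − 1 + 7·t)    [combine like terms]
= (64·t^3 + 64·s·t^2 + 56·t^2 − 128·t^2 − 128·s·t − 112·t + 96·s·t^2 + 96·s^2·t + 84·s·t − 80·t − 80·s − 70 − 240·s·t − 240·s^2 − 210·s)·(−8·s − 1 + 7·t)    [distributive law]
= (64·t^3 + 160·s·t^2 − 72·t^2 − 284·s·t − 192·t + 96·s^2·t − 290·s − 70 − 240·s^2)·(−8·s − 1 + 7·t)    [combine like terms]
= −512·s·t^3 − 64·t^3 + 448·t^4 − 1280·s^2·t^2 − 160·s·t^2 + 1120·s·t^3 + 576·s·t^2 + 72·t^2 − 504·t^3 + 2272·s^2·t + 284·s·t − 1988·s·t^2 + 1536·s·t + 192·t − 1344·t^2 − 768·s^3·t − 96·s^2·t + 672·s^2·t^2 + 2320·s^2 + 290·s − 2030·s·t + 560·s + 70 − 490·t + 1920·s^3 + 240·s^2 − 1680·s^2·t    [distributive law]
= 608·s·t^3 − 568·t^3 + 448·t^4 − 608·s^2·t^2 − 1572·s·t^2 − 1272·t^2 + 496·s^2·t − 210·s·t − 298·t − 768·s^3·t + 2560·s^2 + 850·s + 70 + 1920·s^3    [combine like terms]

608·s·t^3 − 568·t^3 + 448·t^4 − 608·s^2·t^2 − 1572·s·t^2 − 1272·t^2 + 496·s^2·t − 210·s·t − 298·t − 768·s^3·t + 2560·s^2 + 850·s + 70 + 1920·s^3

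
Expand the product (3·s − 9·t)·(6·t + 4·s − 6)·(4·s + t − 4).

(3·s − 9·t)·(6·t + 4·s − 6)·(4·s + t − 4)
= (18·s·t + 12·s^2 − 18·s − 54·t^2 − 36·s·t + 54·t)·(4·s + t − 4)    [distributive law]
= (−18·s·t + 12·s^2 − 18·s − 54·t^2 + 54·t)·(4·s + t − 4)    [combine like terms]
= −72·s^2·t − 18·s·t^2 + 72·s·t + 48·s^3 + 12·s^2·t − 48·s^2 − 72·s^2 − 18·s·t + 72·s − 216·s·t^2 − 54·t^3 + 216·t^2 + 216·s·t + 54·t^2 − 216·t    [distributive law]
= −60·s^2·t − 234·s·t^2 + 270·s·t + 48·s^3 − 120·s^2 + 72·s − 54·t^3 + 270·t^2 − 216·t    [combine like terms]

−60·s^2·t − 234·s·t^2 + 270·s·t + 48·s^3 − 120·s^2 + 72·s − 54·t^3 + 270·t^2 − 216·t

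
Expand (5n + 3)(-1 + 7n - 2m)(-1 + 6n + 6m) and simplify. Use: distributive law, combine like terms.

(5n + 3)(-1 + 7n - 2m)(-1 + 6n + 6m)
= (-5n + 35n^2 - 10mn - 3 + 21n - 6m)(-1 + 6n + 6m)    [distributive law]
= (16n + 35n^2 - 10mn - 3 - 6m)(-1 + 6n + 6m)    [combine like terms]
= -16n + 96n^2 + 96mn - 35n^2 + 210n^3 + 210mn^2 + 10mn - 60mn^2 - 60m^2n + 3 - 18n - 18m + 6m - 36mn - 36m^2    [distributive law]
= -34n + 61n^2 + 70mn + 210n^3 + 150mn^2 - 60m^2n + 3 - 12m - 36m^2    [combine like terms]

-34n + 61n^2 + 70mn + 210n^3 + 150mn^2 - 60m^2n + 3 - 12m - 36m^2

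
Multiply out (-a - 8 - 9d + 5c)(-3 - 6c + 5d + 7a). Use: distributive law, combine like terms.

-53a + 41ac - 68ad - 7a^2 + 24 + 33c - 13d + 79cd - 45d^2 - 30c^2

(-a - 8 - 9d + 5c)(-3 - 6c + 5d + 7a)
= 3a + 6ac - 5ad - 7a^2 + 24 + 48c - 40d - 56a + 27d + 54cd - 45d^2 - 63ad - 15c - 30c^2 + 25cd + 35ac    [distributive law]
= -53a + 41ac - 68ad - 7a^2 + 24 + 33c - 13d + 79cd - 45d^2 - 30c^2    [combine like terms]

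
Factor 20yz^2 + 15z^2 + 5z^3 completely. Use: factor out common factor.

20yz^2 + 15z^2 + 5z^3
= 5(4yz^2 + 3z^2 + z^3)    [factor out 5]
= 5z^2(4y + 3 + z)    [factor out z^2]

5z^2(4y + 3 + z)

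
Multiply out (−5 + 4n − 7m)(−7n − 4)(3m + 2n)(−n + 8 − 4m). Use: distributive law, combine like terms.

−153mn^2 + 684mn + 640m^2n − 486n^3 + 264n^2 + 480m + 432m^2 + 320n + 210mn^3 − 203m^2n^2 + 56n^4 − 588m^3n − 336m^3

(−5 + 4n − 7m)(−7n − 4)(3m + 2n)(−n + 8 − 4m)
= (35n + 20 − 28n^2 − 16n + 49mn + 28m)(3m + 2n)(−n + 8 − 4m)    [distributive law]
= (19n + 20 − 28n^2 + 49mn + 28m)(3m + 2n)(−n + 8 − 4m)    [combine like terms]
= (57mn + 38n^2 + 60m + 40n − 84mn^2 − 56n^3 + 147m^2n + 98mn^2 + 84m^2 + 56mn)(−n + 8 − 4m)    [distributive law]
= (113mn + 38n^2 + 60m + 40n + 14mn^2 − 56n^3 + 147m^2n + 84m^2)(−n + 8 − 4m)    [combine like terms]
= −113mn^2 + 904mn − 452m^2n − 38n^3 + 304n^2 − 152mn^2 − 60mn + 480m − 240m^2 − 40n^2 + 320n − 160mn − 14mn^3 + 112mn^2 − 56m^2n^2 + 56n^4 − 448n^3 + 224mn^3 − 147m^2n^2 + 1176m^2n − 588m^3n − 84m^2n + 672m^2 − 336m^3    [distributive law]
= −153mn^2 + 684mn + 640m^2n − 486n^3 + 264n^2 + 480m + 432m^2 + 320n + 210mn^3 − 203m^2n^2 + 56n^4 − 588m^3n − 336m^3    [combine like terms]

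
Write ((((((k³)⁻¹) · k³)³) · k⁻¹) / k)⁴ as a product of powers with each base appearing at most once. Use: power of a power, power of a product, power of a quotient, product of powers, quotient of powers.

k⁻⁸

((((((k³)⁻¹) · k³)³) · k⁻¹) / k)⁴
= ((((((k³)⁻¹) · k³)³) · k⁻¹)⁴) / (k⁴)    [power of a quotient]
= ((((((k³)⁻¹) · k³)³)⁴) · ((k⁻¹)⁴)) / (k⁴)    [power of a product]
= (((((k³)⁻¹) · k³)¹²) · ((k⁻¹)⁴)) / (k⁴)    [power of a power]
= (((((k³)⁻¹)¹²) · ((k³)¹²)) · ((k⁻¹)⁴)) / (k⁴)    [power of a product]
= ((((k³)⁻¹²) · ((k³)¹²)) · ((k⁻¹)⁴)) / (k⁴)    [power of a power]
= (((k⁻³⁶) · ((k³)¹²)) · ((k⁻¹)⁴)) / (k⁴)    [power of a power]
= ((k⁻³⁶ · k³⁶) · ((k⁻¹)⁴)) / (k⁴)    [power of a power]
= (k⁰ · ((k⁻¹)⁴)) / (k⁴)    [product of powers]
= (k⁰ · k⁻⁴) / (k⁴)    [power of a power]
= k⁻⁴ / (k⁴)    [product of powers]
= k⁻⁸    [quotient of powers]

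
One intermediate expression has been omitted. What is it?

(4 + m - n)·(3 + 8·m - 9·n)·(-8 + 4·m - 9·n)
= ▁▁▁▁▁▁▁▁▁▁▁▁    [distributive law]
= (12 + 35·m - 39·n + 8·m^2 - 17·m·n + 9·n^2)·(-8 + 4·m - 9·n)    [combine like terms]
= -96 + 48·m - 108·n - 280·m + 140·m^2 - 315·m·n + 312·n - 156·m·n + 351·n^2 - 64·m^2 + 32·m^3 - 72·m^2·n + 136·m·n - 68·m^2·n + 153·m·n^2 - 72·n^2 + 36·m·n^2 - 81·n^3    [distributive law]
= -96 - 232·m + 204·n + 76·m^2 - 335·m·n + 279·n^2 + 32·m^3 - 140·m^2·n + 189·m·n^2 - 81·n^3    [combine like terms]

After distributive law, the bracketed line is:

(12 + 32·m - 36·n + 3·m + 8·m^2 - 9·m·n - 3·n - 8·m·n + 9·n^2)·(-8 + 4·m - 9·n)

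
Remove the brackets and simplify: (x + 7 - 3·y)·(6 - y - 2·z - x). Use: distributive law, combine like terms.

(x + 7 - 3·y)·(6 - y - 2·z - x)
= 6·x - x·y - 2·x·z - x^2 + 42 - 7·y - 14·z - 7·x - 18·y + 3·y^2 + 6·y·z + 3·x·y    [distributive law]
= -x + 2·x·y - 2·x·z - x^2 + 42 - 25·y - 14·z + 3·y^2 + 6·y·z    [combine like terms]

-x + 2·x·y - 2·x·z - x^2 + 42 - 25·y - 14·z + 3·y^2 + 6·y·z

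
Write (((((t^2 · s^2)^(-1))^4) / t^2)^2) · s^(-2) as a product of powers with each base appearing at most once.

(((((t^2 · s^2)^(-1))^4) / t^2)^2) · s^(-2)
= (((((t^2 · s^2)^(-1))^4)^2) / ((t^2)^2)) · s^(-2)    [power of a quotient]
= ((((t^2 · s^2)^(-1))^8) / ((t^2)^2)) · s^(-2)    [power of a power]
= (((t^2 · s^2)^(-8)) / ((t^2)^2)) · s^(-2)    [power of a power]
= ((((t^2)^(-8)) · ((s^2)^(-8))) / ((t^2)^2)) · s^(-2)    [power of a product]
= ((t^(-16) · ((s^2)^(-8))) / ((t^2)^2)) · s^(-2)    [power of a power]
= ((t^(-16) · s^(-16)) / ((t^2)^2)) · s^(-2)    [power of a power]
= ((t^(-16) · s^(-16)) / t^4) · s^(-2)    [power of a power]
= s^(-18)t^(-20)    [quotient of powers; product of powers]

s^(-18)t^(-20)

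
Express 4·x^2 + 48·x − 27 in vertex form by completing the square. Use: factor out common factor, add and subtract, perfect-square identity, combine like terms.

4·x^2 + 48·x − 27
= 4(x^2 + 12·x) − 27    [factor out 4 from the x-terms]
= 4(x^2 + 12·x + 36 − 36) − 27    [add and subtract 36 inside the bracket]
= 4(x + 6)^2 − 144 − 27    [perfect-square identity]
= 4(x + 6)^2 − 171    [combine constants]

4(x + 6)^2 − 171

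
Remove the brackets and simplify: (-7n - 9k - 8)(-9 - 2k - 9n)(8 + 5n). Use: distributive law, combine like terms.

(-7n - 9k - 8)(-9 - 2k - 9n)(8 + 5n)
= (63n + 14kn + 63n² + 81k + 18k² + 81kn + 72 + 16k + 72n)(8 + 5n)    [distributive law]
= (135n + 95kn + 63n² + 97k + 18k² + 72)(8 + 5n)    [combine like terms]
= 1080n + 675n² + 760kn + 475kn² + 504n² + 315n³ + 776k + 485kn + 144k² + 90k²n + 576 + 360n    [distributive law]
= 1440n + 1179n² + 1245kn + 475kn² + 315n³ + 776k + 144k² + 90k²n + 576    [combine like terms]

1440n + 1179n² + 1245kn + 475kn² + 315n³ + 776k + 144k² + 90k²n + 576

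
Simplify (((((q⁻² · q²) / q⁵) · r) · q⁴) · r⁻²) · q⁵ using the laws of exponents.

(((((q⁻² · q²) / q⁵) · r) · q⁴) · r⁻²) · q⁵
= ((((q⁰ / q⁵) · r) · q⁴) · r⁻²) · q⁵    [product of powers]
= (((q⁻⁵ · r) · q⁴) · r⁻²) · q⁵    [quotient of powers]
= q⁴·r⁻¹    [product of powers]

q⁴·r⁻¹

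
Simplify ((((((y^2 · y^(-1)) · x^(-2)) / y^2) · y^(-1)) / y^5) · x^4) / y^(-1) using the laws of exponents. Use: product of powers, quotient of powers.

((((((y^2 · y^(-1)) · x^(-2)) / y^2) · y^(-1)) / y^5) · x^4) / y^(-1)
= (((((y · x^(-2)) / y^2) · y^(-1)) / y^5) · x^4) / y^(-1)    [product of powers]
= x^2y^(-6)    [quotient of powers; product of powers]

x^2y^(-6)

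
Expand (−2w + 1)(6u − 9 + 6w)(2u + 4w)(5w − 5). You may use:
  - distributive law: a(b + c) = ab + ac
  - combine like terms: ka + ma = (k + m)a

(−2w + 1)(6u − 9 + 6w)(2u + 4w)(5w − 5)
= (−12uw + 18w − 12w^2 + 6u − 9 + 6w)(2u + 4w)(5w − 5)    [distributive law]
= (−12uw + 24w − 12w^2 + 6u − 9)(2u + 4w)(5w − 5)    [combine like terms]
= (−24u^2w − 48uw^2 + 48uw + 96w^2 − 24uw^2 − 48w^3 + 12u^2 + 24uw − 18u − 36w)(5w − 5)    [distributive law]
= (−24u^2w − 72uw^2 + 72uw + 96w^2 − 48w^3 + 12u^2 − 18u − 36w)(5w − 5)    [combine like terms]
= −120u^2w^2 + 120u^2w − 360uw^3 + 360uw^2 + 360uw^2 − 360uw + 480w^3 − 480w^2 − 240w^4 + 240w^3 + 60u^2w − 60u^2 − 90uw + 90u − 180w^2 + 180w    [distributive law]
= −120u^2w^2 + 180u^2w − 360uw^3 + 720uw^2 − 450uw + 720w^3 − 660w^2 − 240w^4 − 60u^2 + 90u + 180w    [combine like terms]

−120u^2w^2 + 180u^2w − 360uw^3 + 720uw^2 − 450uw + 720w^3 − 660w^2 − 240w^4 − 60u^2 + 90u + 180w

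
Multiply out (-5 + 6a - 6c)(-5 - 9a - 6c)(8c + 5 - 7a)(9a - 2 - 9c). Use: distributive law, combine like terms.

5820ac - 2125c - 5820c^2 + 1325a - 250 - 150a^2 + 2601a^2c + 8046ac^2 - 4131a^3 - 6516c^3 - 8424a^3c + 4050a^2c^2 + 3402a^4 + 3564ac^3 - 2592c^4

(-5 + 6a - 6c)(-5 - 9a - 6c)(8c + 5 - 7a)(9a - 2 - 9c)
= (25 + 45a + 30c - 30a - 54a^2 - 36ac + 30c + 54ac + 36c^2)(8c + 5 - 7a)(9a - 2 - 9c)    [distributive law]
= (25 + 15a + 60c - 54a^2 + 18ac + 36c^2)(8c + 5 - 7a)(9a - 2 - 9c)    [combine like terms]
= (200c + 125 - 175a + 120ac + 75a - 105a^2 + 480c^2 + 300c - 420ac - 432a^2c - 270a^2 + 378a^3 + 144ac^2 + 90ac - 126a^2c + 288c^3 + 180c^2 - 252ac^2)(9a - 2 - 9c)    [distributive law]
= (500c + 125 - 100a - 210ac - 375a^2 + 660c^2 - 558a^2c + 378a^3 - 108ac^2 + 288c^3)(9a - 2 - 9c)    [combine like terms]
= 4500ac - 1000c - 4500c^2 + 1125a - 250 - 1125c - 900a^2 + 200a + 900ac - 1890a^2c + 420ac + 1890ac^2 - 3375a^3 + 750a^2 + 3375a^2c + 5940ac^2 - 1320c^2 - 5940c^3 - 5022a^3c + 1116a^2c + 5022a^2c^2 + 3402a^4 - 756a^3 - 3402a^3c - 972a^2c^2 + 216ac^2 + 972ac^3 + 2592ac^3 - 576c^3 - 2592c^4    [distributive law]
= 5820ac - 2125c - 5820c^2 + 1325a - 250 - 150a^2 + 2601a^2c + 8046ac^2 - 4131a^3 - 6516c^3 - 8424a^3c + 4050a^2c^2 + 3402a^4 + 3564ac^3 - 2592c^4    [combine like terms]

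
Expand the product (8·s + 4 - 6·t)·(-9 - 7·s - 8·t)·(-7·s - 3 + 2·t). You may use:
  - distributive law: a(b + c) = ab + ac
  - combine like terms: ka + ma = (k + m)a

(8·s + 4 - 6·t)·(-9 - 7·s - 8·t)·(-7·s - 3 + 2·t)
= (-72·s - 56·s² - 64·s·t - 36 - 28·s - 32·t + 54·t + 42·s·t + 48·t²)·(-7·s - 3 + 2·t)    [distributive law]
= (-100·s - 56·s² - 22·s·t - 36 + 22·t + 48·t²)·(-7·s - 3 + 2·t)    [combine like terms]
= 700·s² + 300·s - 200·s·t + 392·s³ + 168·s² - 112·s²·t + 154·s²·t + 66·s·t - 44·s·t² + 252·s + 108 - 72·t - 154·s·t - 66·t + 44·t² - 336·s·t² - 144·t² + 96·t³    [distributive law]
= 868·s² + 552·s - 288·s·t + 392·s³ + 42·s²·t - 380·s·t² + 108 - 138·t - 100·t² + 96·t³    [combine like terms]

868·s² + 552·s - 288·s·t + 392·s³ + 42·s²·t - 380·s·t² + 108 - 138·t - 100·t² + 96·t³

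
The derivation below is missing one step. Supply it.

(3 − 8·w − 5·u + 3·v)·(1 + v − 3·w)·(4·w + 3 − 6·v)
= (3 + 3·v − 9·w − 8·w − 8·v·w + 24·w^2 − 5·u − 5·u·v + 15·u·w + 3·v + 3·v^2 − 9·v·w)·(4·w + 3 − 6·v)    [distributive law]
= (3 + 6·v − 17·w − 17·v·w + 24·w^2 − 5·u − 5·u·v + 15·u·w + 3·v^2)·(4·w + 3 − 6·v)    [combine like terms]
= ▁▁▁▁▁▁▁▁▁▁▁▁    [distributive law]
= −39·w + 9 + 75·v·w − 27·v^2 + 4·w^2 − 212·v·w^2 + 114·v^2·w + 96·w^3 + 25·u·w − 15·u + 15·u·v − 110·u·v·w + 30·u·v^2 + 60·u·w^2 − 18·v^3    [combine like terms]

After distributive law, the bracketed line is:

12·w + 9 − 18·v + 24·v·w + 18·v − 36·v^2 − 68·w^2 − 51·w + 102·v·w − 68·v·w^2 − 51·v·w + 102·v^2·w + 96·w^3 + 72·w^2 − 144·v·w^2 − 20·u·w − 15·u + 30·u·v − 20·u·v·w − 15·u·v + 30·u·v^2 + 60·u·w^2 + 45·u·w − 90·u·v·w + 12·v^2·w + 9·v^2 − 18·v^3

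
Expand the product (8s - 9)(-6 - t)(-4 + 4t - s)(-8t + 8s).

(8s - 9)(-6 - t)(-4 + 4t - s)(-8t + 8s)
= (-48s - 8st + 54 + 9t)(-4 + 4t - s)(-8t + 8s)    [distributive law]
= (192s - 192st + 48s^2 + 32st - 32st^2 + 8s^2t - 216 + 216t - 54s - 36t + 36t^2 - 9st)(-8t + 8s)    [distributive law]
= (138s - 169st + 48s^2 - 32st^2 + 8s^2t - 216 + 180t + 36t^2)(-8t + 8s)    [combine like terms]
= -1104st + 1104s^2 + 1352st^2 - 1352s^2t - 384s^2t + 384s^3 + 256st^3 - 256s^2t^2 - 64s^2t^2 + 64s^3t + 1728t - 1728s - 1440t^2 + 1440st - 288t^3 + 288st^2    [distributive law]
= 336st + 1104s^2 + 1640st^2 - 1736s^2t + 384s^3 + 256st^3 - 320s^2t^2 + 64s^3t + 1728t - 1728s - 1440t^2 - 288t^3    [combine like terms]

336st + 1104s^2 + 1640st^2 - 1736s^2t + 384s^3 + 256st^3 - 320s^2t^2 + 64s^3t + 1728t - 1728s - 1440t^2 - 288t^3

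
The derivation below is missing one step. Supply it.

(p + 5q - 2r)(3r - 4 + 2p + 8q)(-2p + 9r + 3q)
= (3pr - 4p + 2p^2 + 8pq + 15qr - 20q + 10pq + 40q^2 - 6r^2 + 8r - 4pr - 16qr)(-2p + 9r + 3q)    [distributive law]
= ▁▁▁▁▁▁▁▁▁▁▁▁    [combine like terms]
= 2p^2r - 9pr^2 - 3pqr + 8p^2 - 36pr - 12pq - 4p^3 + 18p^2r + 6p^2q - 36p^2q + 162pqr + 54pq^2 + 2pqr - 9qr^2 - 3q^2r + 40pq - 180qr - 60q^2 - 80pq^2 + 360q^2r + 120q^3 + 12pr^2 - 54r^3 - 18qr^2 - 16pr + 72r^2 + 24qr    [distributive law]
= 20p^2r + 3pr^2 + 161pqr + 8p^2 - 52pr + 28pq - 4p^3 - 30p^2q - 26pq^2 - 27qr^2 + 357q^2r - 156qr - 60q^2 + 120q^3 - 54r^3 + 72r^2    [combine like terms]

By combine like terms:

(-pr - 4p + 2p^2 + 18pq - qr - 20q + 40q^2 - 6r^2 + 8r)(-2p + 9r + 3q)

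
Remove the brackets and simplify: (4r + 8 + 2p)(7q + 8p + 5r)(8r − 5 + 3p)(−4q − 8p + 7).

(4r + 8 + 2p)(7q + 8p + 5r)(8r − 5 + 3p)(−4q − 8p + 7)
= (28qr + 32pr + 20r² + 56q + 64p + 40r + 14pq + 16p² + 10pr)(8r − 5 + 3p)(−4q − 8p + 7)    [distributive law]
= (28qr + 42pr + 20r² + 56q + 64p + 40r + 14pq + 16p²)(8r − 5 + 3p)(−4q − 8p + 7)    [combine like terms]
= (224qr² − 140qr + 84pqr + 336pr² − 210pr + 126p²r + 160r³ − 100r² + 60pr² + 448qr − 280q + 168pq + 512pr − 320p + 192p² + 320r² − 200r + 120pr + 112pqr − 70pq + 42p²q + 128p²r − 80p² + 48p³)(−4q − 8p + 7)    [distributive law]
= (224qr² + 308qr + 196pqr + 396pr² + 422pr + 254p²r + 160r³ + 220r² − 280q + 98pq − 320p + 112p² − 200r + 42p²q + 48p³)(−4q − 8p + 7)    [combine like terms]
= −896q²r² − 1792pqr² + 1568qr² − 1232q²r − 2464pqr + 2156qr − 784pq²r − 1568p²qr + 1372pqr − 1584pqr² − 3168p²r² + 2772pr² − 1688pqr − 3376p²r + 2954pr − 1016p²qr − 2032p³r + 1778p²r − 640qr³ − 1280pr³ + 1120r³ − 880qr² − 1760pr² + 1540r² + 1120q² + 2240pq − 1960q − 392pq² − 784p²q + 686pq + 1280pq + 2560p² − 2240p − 448p²q − 896p³ + 784p² + 800qr + 1600pr − 1400r − 168p²q² − 336p³q + 294p²q − 192p³q − 384p⁴ + 336p³    [distributive law]
= −896q²r² − 3376pqr² + 688qr² − 1232q²r − 2780pqr + 2956qr − 784pq²r − 2584p²qr − 3168p²r² + 1012pr² − 1598p²r + 4554pr − 2032p³r − 640qr³ − 1280pr³ + 1120r³ + 1540r² + 1120q² + 4206pq − 1960q − 392pq² − 938p²q + 3344p² − 2240p − 560p³ − 1400r − 168p²q² − 528p³q − 384p⁴    [combine like terms]

−896q²r² − 3376pqr² + 688qr² − 1232q²r − 2780pqr + 2956qr − 784pq²r − 2584p²qr − 3168p²r² + 1012pr² − 1598p²r + 4554pr − 2032p³r − 640qr³ − 1280pr³ + 1120r³ + 1540r² + 1120q² + 4206pq − 1960q − 392pq² − 938p²q + 3344p² − 2240p − 560p³ − 1400r − 168p²q² − 528p³q − 384p⁴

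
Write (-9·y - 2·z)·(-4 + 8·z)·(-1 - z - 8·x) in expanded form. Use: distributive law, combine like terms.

-36·y + 36·y·z - 288·x·y + 72·y·z^2 + 576·x·y·z - 8·z + 8·z^2 - 64·x·z + 16·z^3 + 128·x·z^2

(-9·y - 2·z)·(-4 + 8·z)·(-1 - z - 8·x)
= (36·y - 72·y·z + 8·z - 16·z^2)·(-1 - z - 8·x)    [distributive law]
= -36·y - 36·y·z - 288·x·y + 72·y·z + 72·y·z^2 + 576·x·y·z - 8·z - 8·z^2 - 64·x·z + 16·z^2 + 16·z^3 + 128·x·z^2    [distributive law]
= -36·y + 36·y·z - 288·x·y + 72·y·z^2 + 576·x·y·z - 8·z + 8·z^2 - 64·x·z + 16·z^3 + 128·x·z^2    [combine like terms]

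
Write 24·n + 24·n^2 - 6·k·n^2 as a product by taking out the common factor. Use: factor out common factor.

24·n + 24·n^2 - 6·k·n^2
= 6(4·n + 4·n^2 - k·n^2)    [factor out 6]
= 6·n(4 + 4·n - k·n)    [factor out n]

6·n(4 + 4·n - k·n)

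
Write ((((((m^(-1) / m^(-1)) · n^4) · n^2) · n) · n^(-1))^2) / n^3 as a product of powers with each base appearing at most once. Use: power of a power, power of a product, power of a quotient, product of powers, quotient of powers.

((((((m^(-1) / m^(-1)) · n^4) · n^2) · n) · n^(-1))^2) / n^3
= ((((((m^(-1) / m^(-1)) · n^4) · n^2) · n)^2) · ((n^(-1))^2)) / n^3    [power of a product]
= ((((((m^(-1) / m^(-1)) · n^4) · n^2)^2) · (n^2)) · ((n^(-1))^2)) / n^3    [power of a product]
= ((((((m^(-1) / m^(-1)) · n^4)^2) · ((n^2)^2)) · (n^2)) · ((n^(-1))^2)) / n^3    [power of a product]
= ((((((m^(-1) / m^(-1))^2) · ((n^4)^2)) · ((n^2)^2)) · (n^2)) · ((n^(-1))^2)) / n^3    [power of a product]
= (((((((m^(-1))^2) / ((m^(-1))^2)) · ((n^4)^2)) · ((n^2)^2)) · (n^2)) · ((n^(-1))^2)) / n^3    [power of a quotient]
= (((((m^(-2) / ((m^(-1))^2)) · ((n^4)^2)) · ((n^2)^2)) · (n^2)) · ((n^(-1))^2)) / n^3    [power of a power]
= (((((m^(-2) / m^(-2)) · ((n^4)^2)) · ((n^2)^2)) · (n^2)) · ((n^(-1))^2)) / n^3    [power of a power]
= ((((m^0 · ((n^4)^2)) · ((n^2)^2)) · (n^2)) · ((n^(-1))^2)) / n^3    [quotient of powers]
= ((((m^0 · n^8) · ((n^2)^2)) · (n^2)) · ((n^(-1))^2)) / n^3    [power of a power]
= ((((m^0 · n^8) · n^4) · (n^2)) · ((n^(-1))^2)) / n^3    [power of a power]
= ((((m^0 · n^8) · n^4) · n^2) · n^(-2)) / n^3    [power of a power]
= n^9    [quotient of powers; product of powers]

n^9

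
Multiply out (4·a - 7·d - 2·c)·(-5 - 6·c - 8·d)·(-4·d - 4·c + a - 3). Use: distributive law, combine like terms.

(4·a - 7·d - 2·c)·(-5 - 6·c - 8·d)·(-4·d - 4·c + a - 3)
= (-20·a - 24·a·c - 32·a·d + 35·d + 42·c·d + 56·d^2 + 10·c + 12·c^2 + 16·c·d)·(-4·d - 4·c + a - 3)    [distributive law]
= (-20·a - 24·a·c - 32·a·d + 35·d + 58·c·d + 56·d^2 + 10·c + 12·c^2)·(-4·d - 4·c + a - 3)    [combine like terms]
= 80·a·d + 80·a·c - 20·a^2 + 60·a + 96·a·c·d + 96·a·c^2 - 24·a^2·c + 72·a·c + 128·a·d^2 + 128·a·c·d - 32·a^2·d + 96·a·d - 140·d^2 - 140·c·d + 35·a·d - 105·d - 232·c·d^2 - 232·c^2·d + 58·a·c·d - 174·c·d - 224·d^3 - 224·c·d^2 + 56·a·d^2 - 168·d^2 - 40·c·d - 40·c^2 + 10·a·c - 30·c - 48·c^2·d - 48·c^3 + 12·a·c^2 - 36·c^2    [distributive law]
= 211·a·d + 162·a·c - 20·a^2 + 60·a + 282·a·c·d + 108·a·c^2 - 24·a^2·c + 184·a·d^2 - 32·a^2·d - 308·d^2 - 354·c·d - 105·d - 456·c·d^2 - 280·c^2·d - 224·d^3 - 76·c^2 - 30·c - 48·c^3    [combine like terms]

211·a·d + 162·a·c - 20·a^2 + 60·a + 282·a·c·d + 108·a·c^2 - 24·a^2·c + 184·a·d^2 - 32·a^2·d - 308·d^2 - 354·c·d - 105·d - 456·c·d^2 - 280·c^2·d - 224·d^3 - 76·c^2 - 30·c - 48·c^3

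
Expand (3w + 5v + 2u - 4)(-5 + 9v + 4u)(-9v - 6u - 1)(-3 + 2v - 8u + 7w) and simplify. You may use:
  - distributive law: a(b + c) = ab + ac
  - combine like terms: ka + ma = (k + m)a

(3w + 5v + 2u - 4)(-5 + 9v + 4u)(-9v - 6u - 1)(-3 + 2v - 8u + 7w)
= (-15w + 27vw + 12uw - 25v + 45v^2 + 20uv - 10u + 18uv + 8u^2 + 20 - 36v - 16u)(-9v - 6u - 1)(-3 + 2v - 8u + 7w)    [distributive law]
= (-15w + 27vw + 12uw - 61v + 45v^2 + 38uv - 26u + 8u^2 + 20)(-9v - 6u - 1)(-3 + 2v - 8u + 7w)    [combine like terms]
= (135vw + 90uw + 15w - 243v^2w - 162uvw - 27vw - 108uvw - 72u^2w - 12uw + 549v^2 + 366uv + 61v - 405v^3 - 270uv^2 - 45v^2 - 342uv^2 - 228u^2v - 38uv + 234uv + 156u^2 + 26u - 72u^2v - 48u^3 - 8u^2 - 180v - 120u - 20)(-3 + 2v - 8u + 7w)    [distributive law]
= (108vw + 78uw + 15w - 243v^2w - 270uvw - 72u^2w + 504v^2 + 562uv - 119v - 405v^3 - 612uv^2 - 300u^2v + 148u^2 - 94u - 48u^3 - 20)(-3 + 2v - 8u + 7w)    [combine like terms]
= -324vw + 216v^2w - 864uvw + 756vw^2 - 234uw + 156uvw - 624u^2w + 546uw^2 - 45w + 30vw - 120uw + 105w^2 + 729v^2w - 486v^3w + 1944uv^2w - 1701v^2w^2 + 810uvw - 540uv^2w + 2160u^2vw - 1890uvw^2 + 216u^2w - 144u^2vw + 576u^3w - 504u^2w^2 - 1512v^2 + 1008v^3 - 4032uv^2 + 3528v^2w - 1686uv + 1124uv^2 - 4496u^2v + 3934uvw + 357v - 238v^2 + 952uv - 833vw + 1215v^3 - 810v^4 + 3240uv^3 - 2835v^3w + 1836uv^2 - 1224uv^3 + 4896u^2v^2 - 4284uv^2w + 900u^2v - 600u^2v^2 + 2400u^3v - 2100u^2vw - 444u^2 + 296u^2v - 1184u^3 + 1036u^2w + 282u - 188uv + 752u^2 - 658uw + 144u^3 - 96u^3v + 384u^4 - 336u^3w + 60 - 40v + 160u - 140w    [distributive law]
= -1127vw + 4473v^2w + 4036uvw + 756vw^2 - 1012uw + 628u^2w + 546uw^2 - 185w + 105w^2 - 3321v^3w - 2880uv^2w - 1701v^2w^2 - 84u^2vw - 1890uvw^2 + 240u^3w - 504u^2w^2 - 1750v^2 + 2223v^3 - 1072uv^2 - 922uv - 3300u^2v + 317v - 810v^4 + 2016uv^3 + 4296u^2v^2 + 2304u^3v + 308u^2 - 1040u^3 + 442u + 384u^4 + 60    [combine like terms]

-1127vw + 4473v^2w + 4036uvw + 756vw^2 - 1012uw + 628u^2w + 546uw^2 - 185w + 105w^2 - 3321v^3w - 2880uv^2w - 1701v^2w^2 - 84u^2vw - 1890uvw^2 + 240u^3w - 504u^2w^2 - 1750v^2 + 2223v^3 - 1072uv^2 - 922uv - 3300u^2v + 317v - 810v^4 + 2016uv^3 + 4296u^2v^2 + 2304u^3v + 308u^2 - 1040u^3 + 442u + 384u^4 + 60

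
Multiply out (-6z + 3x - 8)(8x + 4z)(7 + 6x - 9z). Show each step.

132xz - 432x^2z + 180xz^2 + 120z^2 + 216z^3 - 216x^2 + 144x^3 - 448x - 224z

(-6z + 3x - 8)(8x + 4z)(7 + 6x - 9z)
= (-48xz - 24z^2 + 24x^2 + 12xz - 64x - 32z)(7 + 6x - 9z)    [distributive law]
= (-36xz - 24z^2 + 24x^2 - 64x - 32z)(7 + 6x - 9z)    [combine like terms]
= -252xz - 216x^2z + 324xz^2 - 168z^2 - 144xz^2 + 216z^3 + 168x^2 + 144x^3 - 216x^2z - 448x - 384x^2 + 576xz - 224z - 192xz + 288z^2    [distributive law]
= 132xz - 432x^2z + 180xz^2 + 120z^2 + 216z^3 - 216x^2 + 144x^3 - 448x - 224z    [combine like terms]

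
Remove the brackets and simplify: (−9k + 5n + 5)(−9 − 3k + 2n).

(−9k + 5n + 5)(−9 − 3k + 2n)
= 81k + 27k^2 − 18kn − 45n − 15kn + 10n^2 − 45 − 15k + 10n    [distributive law]
= 66k + 27k^2 − 33kn − 35n + 10n^2 − 45    [combine like terms]

66k + 27k^2 − 33kn − 35n + 10n^2 − 45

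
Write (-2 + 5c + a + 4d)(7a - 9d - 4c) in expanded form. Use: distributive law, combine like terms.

(-2 + 5c + a + 4d)(7a - 9d - 4c)
= -14a + 18d + 8c + 35ac - 45cd - 20c² + 7a² - 9ad - 4ac + 28ad - 36d² - 16cd    [distributive law]
= -14a + 18d + 8c + 31ac - 61cd - 20c² + 7a² + 19ad - 36d²    [combine like terms]

-14a + 18d + 8c + 31ac - 61cd - 20c² + 7a² + 19ad - 36d²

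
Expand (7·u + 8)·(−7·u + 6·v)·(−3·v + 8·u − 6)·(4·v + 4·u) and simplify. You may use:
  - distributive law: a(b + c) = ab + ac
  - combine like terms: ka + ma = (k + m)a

(7·u + 8)·(−7·u + 6·v)·(−3·v + 8·u − 6)·(4·v + 4·u)
= (−49·u^2 + 42·u·v − 56·u + 48·v)·(−3·v + 8·u − 6)·(4·v + 4·u)    [distributive law]
= (147·u^2·v − 392·u^3 + 294·u^2 − 126·u·v^2 + 336·u^2·v − 252·u·v + 168·u·v − 448·u^2 + 336·u − 144·v^2 + 384·u·v − 288·v)·(4·v + 4·u)    [distributive law]
= (483·u^2·v − 392·u^3 − 154·u^2 − 126·u·v^2 + 300·u·v + 336·u − 144·v^2 − 288·v)·(4·v + 4·u)    [combine like terms]
= 1932·u^2·v^2 + 1932·u^3·v − 1568·u^3·v − 1568·u^4 − 616·u^2·v − 616·u^3 − 504·u·v^3 − 504·u^2·v^2 + 1200·u·v^2 + 1200·u^2·v + 1344·u·v + 1344·u^2 − 576·v^3 − 576·u·v^2 − 1152·v^2 − 1152·u·v    [distributive law]
= 1428·u^2·v^2 + 364·u^3·v − 1568·u^4 + 584·u^2·v − 616·u^3 − 504·u·v^3 + 624·u·v^2 + 192·u·v + 1344·u^2 − 576·v^3 − 1152·v^2    [combine like terms]

1428·u^2·v^2 + 364·u^3·v − 1568·u^4 + 584·u^2·v − 616·u^3 − 504·u·v^3 + 624·u·v^2 + 192·u·v + 1344·u^2 − 576·v^3 − 1152·v^2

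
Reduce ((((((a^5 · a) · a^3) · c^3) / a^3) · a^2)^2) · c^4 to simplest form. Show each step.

((((((a^5 · a) · a^3) · c^3) / a^3) · a^2)^2) · c^4
= ((((((a^5 · a) · a^3) · c^3) / a^3)^2) · ((a^2)^2)) · c^4    [power of a product]
= ((((((a^5 · a) · a^3) · c^3)^2) / ((a^3)^2)) · ((a^2)^2)) · c^4    [power of a quotient]
= ((((((a^5 · a) · a^3)^2) · ((c^3)^2)) / ((a^3)^2)) · ((a^2)^2)) · c^4    [power of a product]
= ((((((a^5 · a)^2) · ((a^3)^2)) · ((c^3)^2)) / ((a^3)^2)) · ((a^2)^2)) · c^4    [power of a product]
= (((((((a^5)^2) · (a^2)) · ((a^3)^2)) · ((c^3)^2)) / ((a^3)^2)) · ((a^2)^2)) · c^4    [power of a product]
= (((((a^10 · (a^2)) · ((a^3)^2)) · ((c^3)^2)) / ((a^3)^2)) · ((a^2)^2)) · c^4    [power of a power]
= ((((a^12 · ((a^3)^2)) · ((c^3)^2)) / ((a^3)^2)) · ((a^2)^2)) · c^4    [product of powers]
= ((((a^12 · a^6) · ((c^3)^2)) / ((a^3)^2)) · ((a^2)^2)) · c^4    [power of a power]
= (((a^18 · ((c^3)^2)) / ((a^3)^2)) · ((a^2)^2)) · c^4    [product of powers]
= (((a^18 · c^6) / ((a^3)^2)) · ((a^2)^2)) · c^4    [power of a power]
= (((a^18 · c^6) / a^6) · ((a^2)^2)) · c^4    [power of a power]
= (((a^18 · c^6) / a^6) · a^4) · c^4    [power of a power]
= a^16c^10    [quotient of powers; product of powers]

a^16c^10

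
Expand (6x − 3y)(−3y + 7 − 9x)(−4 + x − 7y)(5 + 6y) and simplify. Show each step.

−2763xy − 2376xy^2 + 3483x^2y + 2322x^2y^2 − 324xy^3 − 840x + 1290x^2 − 270x^3 − 324x^3y + 1059y^2 + 351y^3 − 378y^4 + 420y

(6x − 3y)(−3y + 7 − 9x)(−4 + x − 7y)(5 + 6y)
= (−18xy + 42x − 54x^2 + 9y^2 − 21y + 27xy)(−4 + x − 7y)(5 + 6y)    [distributive law]
= (9xy + 42x − 54x^2 + 9y^2 − 21y)(−4 + x − 7y)(5 + 6y)    [combine like terms]
= (−36xy + 9x^2y − 63xy^2 − 168x + 42x^2 − 294xy + 216x^2 − 54x^3 + 378x^2y − 36y^2 + 9xy^2 − 63y^3 + 84y − 21xy + 147y^2)(5 + 6y)    [distributive law]
= (−351xy + 387x^2y − 54xy^2 − 168x + 258x^2 − 54x^3 + 111y^2 − 63y^3 + 84y)(5 + 6y)    [combine like terms]
= −1755xy − 2106xy^2 + 1935x^2y + 2322x^2y^2 − 270xy^2 − 324xy^3 − 840x − 1008xy + 1290x^2 + 1548x^2y − 270x^3 − 324x^3y + 555y^2 + 666y^3 − 315y^3 − 378y^4 + 420y + 504y^2    [distributive law]
= −2763xy − 2376xy^2 + 3483x^2y + 2322x^2y^2 − 324xy^3 − 840x + 1290x^2 − 270x^3 − 324x^3y + 1059y^2 + 351y^3 − 378y^4 + 420y    [combine like terms]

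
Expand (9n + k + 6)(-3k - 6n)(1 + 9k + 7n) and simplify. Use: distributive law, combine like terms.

-483kn - 318k²n - 717kn² - 306n² - 378n³ - 165k² - 27k³ - 18k - 36n

(9n + k + 6)(-3k - 6n)(1 + 9k + 7n)
= (-27kn - 54n² - 3k² - 6kn - 18k - 36n)(1 + 9k + 7n)    [distributive law]
= (-33kn - 54n² - 3k² - 18k - 36n)(1 + 9k + 7n)    [combine like terms]
= -33kn - 297k²n - 231kn² - 54n² - 486kn² - 378n³ - 3k² - 27k³ - 21k²n - 18k - 162k² - 126kn - 36n - 324kn - 252n²    [distributive law]
= -483kn - 318k²n - 717kn² - 306n² - 378n³ - 165k² - 27k³ - 18k - 36n    [combine like terms]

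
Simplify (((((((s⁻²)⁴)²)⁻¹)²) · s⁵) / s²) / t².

(((((((s⁻²)⁴)²)⁻¹)²) · s⁵) / s²) / t²
= ((((((s⁻²)⁴)²)⁻²) · s⁵) / s²) / t²    [power of a power]
= (((((s⁻²)⁴)⁻⁴) · s⁵) / s²) / t²    [power of a power]
= ((((s⁻²)⁻¹⁶) · s⁵) / s²) / t²    [power of a power]
= ((s³² · s⁵) / s²) / t²    [power of a power]
= (s³⁷ / s²) / t²    [product of powers]
= s³⁵ / t²    [quotient of powers]
= s³⁵t⁻²    [quotient of powers]

s³⁵t⁻²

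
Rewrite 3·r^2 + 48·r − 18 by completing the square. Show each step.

3·r^2 + 48·r − 18
= 3(r^2 + 16·r) − 18    [factor out 3 from the r-terms]
= 3(r^2 + 16·r + 64 − 64) − 18    [add and subtract 64 inside the bracket]
= 3(r + 8)^2 − 192 − 18    [perfect-square identity]
= 3(r + 8)^2 − 210    [combine constants]

3(r + 8)^2 − 210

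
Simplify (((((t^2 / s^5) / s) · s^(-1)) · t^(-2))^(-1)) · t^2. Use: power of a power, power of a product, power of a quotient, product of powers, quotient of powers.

(((((t^2 / s^5) / s) · s^(-1)) · t^(-2))^(-1)) · t^2
= (((((t^2 / s^5) / s) · s^(-1))^(-1)) · ((t^(-2))^(-1))) · t^2    [power of a product]
= (((((t^2 / s^5) / s)^(-1)) · ((s^(-1))^(-1))) · ((t^(-2))^(-1))) · t^2    [power of a product]
= (((((t^2 / s^5)^(-1)) / (s^(-1))) · ((s^(-1))^(-1))) · ((t^(-2))^(-1))) · t^2    [power of a quotient]
= ((((((t^2)^(-1)) / ((s^5)^(-1))) / (s^(-1))) · ((s^(-1))^(-1))) · ((t^(-2))^(-1))) · t^2    [power of a quotient]
= ((((t^(-2) / ((s^5)^(-1))) / (s^(-1))) · ((s^(-1))^(-1))) · ((t^(-2))^(-1))) · t^2    [power of a power]
= ((((t^(-2) / s^(-5)) / (s^(-1))) · ((s^(-1))^(-1))) · ((t^(-2))^(-1))) · t^2    [power of a power]
= ((((t^(-2) / s^(-5)) / s^(-1)) · s) · ((t^(-2))^(-1))) · t^2    [power of a power]
= ((((t^(-2) / s^(-5)) / s^(-1)) · s) · t^2) · t^2    [power of a power]
= s^7t^2    [quotient of powers; product of powers]

s^7t^2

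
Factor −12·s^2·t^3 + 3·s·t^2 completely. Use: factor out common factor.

−12·s^2·t^3 + 3·s·t^2
= 3(−4·s^2·t^3 + s·t^2)    [factor out 3]
= 3·s·t^2(−4·s·t + 1)    [factor out s·t^2]

3·s·t^2(−4·s·t + 1)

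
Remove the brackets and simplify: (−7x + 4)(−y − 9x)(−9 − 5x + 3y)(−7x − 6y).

(−7x + 4)(−y − 9x)(−9 − 5x + 3y)(−7x − 6y)
= (7xy + 63x^2 − 4y − 36x)(−9 − 5x + 3y)(−7x − 6y)    [distributive law]
= (−63xy − 35x^2y + 21xy^2 − 567x^2 − 315x^3 + 189x^2y + 36y + 20xy − 12y^2 + 324x + 180x^2 − 108xy)(−7x − 6y)    [distributive law]
= (−151xy + 154x^2y + 21xy^2 − 387x^2 − 315x^3 + 36y − 12y^2 + 324x)(−7x − 6y)    [combine like terms]
= 1057x^2y + 906xy^2 − 1078x^3y − 924x^2y^2 − 147x^2y^2 − 126xy^3 + 2709x^3 + 2322x^2y + 2205x^4 + 1890x^3y − 252xy − 216y^2 + 84xy^2 + 72y^3 − 2268x^2 − 1944xy    [distributive law]
= 3379x^2y + 990xy^2 + 812x^3y − 1071x^2y^2 − 126xy^3 + 2709x^3 + 2205x^4 − 2196xy − 216y^2 + 72y^3 − 2268x^2    [combine like terms]

3379x^2y + 990xy^2 + 812x^3y − 1071x^2y^2 − 126xy^3 + 2709x^3 + 2205x^4 − 2196xy − 216y^2 + 72y^3 − 2268x^2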